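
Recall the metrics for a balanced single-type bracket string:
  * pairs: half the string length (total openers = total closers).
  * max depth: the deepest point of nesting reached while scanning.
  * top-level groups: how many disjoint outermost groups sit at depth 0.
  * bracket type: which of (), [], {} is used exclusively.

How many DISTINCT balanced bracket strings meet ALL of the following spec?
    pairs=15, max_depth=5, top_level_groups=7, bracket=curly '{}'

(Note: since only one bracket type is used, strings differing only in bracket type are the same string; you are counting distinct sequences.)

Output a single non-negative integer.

Answer: 23541

Derivation:
Spec: pairs=15 depth=5 groups=7
Count(depth <= 5) = 141526
Count(depth <= 4) = 117985
Count(depth == 5) = 141526 - 117985 = 23541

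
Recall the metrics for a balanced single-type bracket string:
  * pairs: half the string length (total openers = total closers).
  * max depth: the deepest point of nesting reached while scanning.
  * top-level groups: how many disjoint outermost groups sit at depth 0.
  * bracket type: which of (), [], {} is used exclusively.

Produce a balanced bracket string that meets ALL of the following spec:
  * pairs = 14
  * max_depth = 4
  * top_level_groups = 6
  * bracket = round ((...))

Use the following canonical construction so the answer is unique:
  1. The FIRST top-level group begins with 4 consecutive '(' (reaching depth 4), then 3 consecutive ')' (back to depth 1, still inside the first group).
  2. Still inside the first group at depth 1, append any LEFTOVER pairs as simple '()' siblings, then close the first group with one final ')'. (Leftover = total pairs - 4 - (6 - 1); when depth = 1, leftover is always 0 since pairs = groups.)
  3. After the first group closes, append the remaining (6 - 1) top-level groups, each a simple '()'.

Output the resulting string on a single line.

Answer: (((()))()()()()())()()()()()

Derivation:
Spec: pairs=14 depth=4 groups=6
Leftover pairs = 14 - 4 - (6-1) = 5
First group: deep chain of depth 4 + 5 sibling pairs
Remaining 5 groups: simple '()' each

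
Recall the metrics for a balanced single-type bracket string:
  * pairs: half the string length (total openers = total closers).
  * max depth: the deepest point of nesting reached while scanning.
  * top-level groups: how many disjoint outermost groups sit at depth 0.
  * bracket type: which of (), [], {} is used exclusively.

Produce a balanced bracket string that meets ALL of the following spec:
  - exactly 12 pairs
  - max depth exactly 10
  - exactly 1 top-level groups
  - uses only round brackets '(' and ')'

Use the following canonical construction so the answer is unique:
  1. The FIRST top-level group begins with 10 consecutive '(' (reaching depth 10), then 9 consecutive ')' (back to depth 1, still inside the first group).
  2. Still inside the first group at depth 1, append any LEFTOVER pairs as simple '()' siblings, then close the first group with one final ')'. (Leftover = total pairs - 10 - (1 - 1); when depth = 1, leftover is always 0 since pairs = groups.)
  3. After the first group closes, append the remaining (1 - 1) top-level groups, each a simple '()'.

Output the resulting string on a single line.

Spec: pairs=12 depth=10 groups=1
Leftover pairs = 12 - 10 - (1-1) = 2
First group: deep chain of depth 10 + 2 sibling pairs
Remaining 0 groups: simple '()' each

Answer: (((((((((()))))))))()())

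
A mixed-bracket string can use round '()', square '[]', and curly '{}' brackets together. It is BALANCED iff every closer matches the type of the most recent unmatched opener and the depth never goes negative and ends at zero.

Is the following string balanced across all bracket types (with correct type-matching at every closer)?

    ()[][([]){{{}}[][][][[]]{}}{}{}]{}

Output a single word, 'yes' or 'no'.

Answer: yes

Derivation:
pos 0: push '('; stack = (
pos 1: ')' matches '('; pop; stack = (empty)
pos 2: push '['; stack = [
pos 3: ']' matches '['; pop; stack = (empty)
pos 4: push '['; stack = [
pos 5: push '('; stack = [(
pos 6: push '['; stack = [([
pos 7: ']' matches '['; pop; stack = [(
pos 8: ')' matches '('; pop; stack = [
pos 9: push '{'; stack = [{
pos 10: push '{'; stack = [{{
pos 11: push '{'; stack = [{{{
pos 12: '}' matches '{'; pop; stack = [{{
pos 13: '}' matches '{'; pop; stack = [{
pos 14: push '['; stack = [{[
pos 15: ']' matches '['; pop; stack = [{
pos 16: push '['; stack = [{[
pos 17: ']' matches '['; pop; stack = [{
pos 18: push '['; stack = [{[
pos 19: ']' matches '['; pop; stack = [{
pos 20: push '['; stack = [{[
pos 21: push '['; stack = [{[[
pos 22: ']' matches '['; pop; stack = [{[
pos 23: ']' matches '['; pop; stack = [{
pos 24: push '{'; stack = [{{
pos 25: '}' matches '{'; pop; stack = [{
pos 26: '}' matches '{'; pop; stack = [
pos 27: push '{'; stack = [{
pos 28: '}' matches '{'; pop; stack = [
pos 29: push '{'; stack = [{
pos 30: '}' matches '{'; pop; stack = [
pos 31: ']' matches '['; pop; stack = (empty)
pos 32: push '{'; stack = {
pos 33: '}' matches '{'; pop; stack = (empty)
end: stack empty → VALID
Verdict: properly nested → yes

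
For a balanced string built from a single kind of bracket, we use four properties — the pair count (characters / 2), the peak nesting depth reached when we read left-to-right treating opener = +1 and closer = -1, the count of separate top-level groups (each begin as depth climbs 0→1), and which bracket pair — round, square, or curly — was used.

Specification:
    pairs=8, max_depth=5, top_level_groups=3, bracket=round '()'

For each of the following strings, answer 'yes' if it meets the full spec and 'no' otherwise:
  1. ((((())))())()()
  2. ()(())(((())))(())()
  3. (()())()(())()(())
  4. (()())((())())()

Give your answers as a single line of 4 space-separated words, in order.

Answer: yes no no no

Derivation:
String 1 '((((())))())()()': depth seq [1 2 3 4 5 4 3 2 1 2 1 0 1 0 1 0]
  -> pairs=8 depth=5 groups=3 -> yes
String 2 '()(())(((())))(())()': depth seq [1 0 1 2 1 0 1 2 3 4 3 2 1 0 1 2 1 0 1 0]
  -> pairs=10 depth=4 groups=5 -> no
String 3 '(()())()(())()(())': depth seq [1 2 1 2 1 0 1 0 1 2 1 0 1 0 1 2 1 0]
  -> pairs=9 depth=2 groups=5 -> no
String 4 '(()())((())())()': depth seq [1 2 1 2 1 0 1 2 3 2 1 2 1 0 1 0]
  -> pairs=8 depth=3 groups=3 -> no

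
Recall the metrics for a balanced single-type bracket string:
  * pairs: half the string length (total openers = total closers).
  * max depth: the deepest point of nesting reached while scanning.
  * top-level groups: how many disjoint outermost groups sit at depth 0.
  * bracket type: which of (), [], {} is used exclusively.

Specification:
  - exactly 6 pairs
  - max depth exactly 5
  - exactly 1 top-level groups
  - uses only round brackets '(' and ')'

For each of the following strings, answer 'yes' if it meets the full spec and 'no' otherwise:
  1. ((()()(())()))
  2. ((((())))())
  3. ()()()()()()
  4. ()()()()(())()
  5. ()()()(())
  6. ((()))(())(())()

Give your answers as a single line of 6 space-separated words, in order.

Answer: no yes no no no no

Derivation:
String 1 '((()()(())()))': depth seq [1 2 3 2 3 2 3 4 3 2 3 2 1 0]
  -> pairs=7 depth=4 groups=1 -> no
String 2 '((((())))())': depth seq [1 2 3 4 5 4 3 2 1 2 1 0]
  -> pairs=6 depth=5 groups=1 -> yes
String 3 '()()()()()()': depth seq [1 0 1 0 1 0 1 0 1 0 1 0]
  -> pairs=6 depth=1 groups=6 -> no
String 4 '()()()()(())()': depth seq [1 0 1 0 1 0 1 0 1 2 1 0 1 0]
  -> pairs=7 depth=2 groups=6 -> no
String 5 '()()()(())': depth seq [1 0 1 0 1 0 1 2 1 0]
  -> pairs=5 depth=2 groups=4 -> no
String 6 '((()))(())(())()': depth seq [1 2 3 2 1 0 1 2 1 0 1 2 1 0 1 0]
  -> pairs=8 depth=3 groups=4 -> no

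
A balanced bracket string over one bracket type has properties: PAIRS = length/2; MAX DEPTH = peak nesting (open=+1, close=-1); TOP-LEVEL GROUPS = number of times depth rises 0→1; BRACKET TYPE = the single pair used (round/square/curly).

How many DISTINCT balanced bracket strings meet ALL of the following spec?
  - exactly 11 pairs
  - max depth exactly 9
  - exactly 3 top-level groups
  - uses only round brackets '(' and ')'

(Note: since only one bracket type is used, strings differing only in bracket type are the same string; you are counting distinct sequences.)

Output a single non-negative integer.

Spec: pairs=11 depth=9 groups=3
Count(depth <= 9) = 11934
Count(depth <= 8) = 11931
Count(depth == 9) = 11934 - 11931 = 3

Answer: 3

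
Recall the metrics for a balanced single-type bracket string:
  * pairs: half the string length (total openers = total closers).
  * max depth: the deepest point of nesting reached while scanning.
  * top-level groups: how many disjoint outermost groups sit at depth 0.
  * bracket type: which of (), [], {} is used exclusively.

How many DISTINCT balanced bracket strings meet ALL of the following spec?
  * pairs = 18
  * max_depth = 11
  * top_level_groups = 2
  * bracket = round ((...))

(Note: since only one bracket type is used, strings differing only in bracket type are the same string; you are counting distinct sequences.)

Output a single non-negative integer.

Answer: 1025728

Derivation:
Spec: pairs=18 depth=11 groups=2
Count(depth <= 11) = 129322886
Count(depth <= 10) = 128297158
Count(depth == 11) = 129322886 - 128297158 = 1025728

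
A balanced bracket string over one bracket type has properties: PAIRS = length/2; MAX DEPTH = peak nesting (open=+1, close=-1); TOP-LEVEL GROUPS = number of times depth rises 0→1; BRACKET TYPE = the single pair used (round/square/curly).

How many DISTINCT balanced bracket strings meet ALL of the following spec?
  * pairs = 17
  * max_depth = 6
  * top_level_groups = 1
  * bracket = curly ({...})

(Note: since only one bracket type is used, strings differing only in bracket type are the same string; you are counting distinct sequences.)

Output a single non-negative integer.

Spec: pairs=17 depth=6 groups=1
Count(depth <= 6) = 16420730
Count(depth <= 5) = 7174454
Count(depth == 6) = 16420730 - 7174454 = 9246276

Answer: 9246276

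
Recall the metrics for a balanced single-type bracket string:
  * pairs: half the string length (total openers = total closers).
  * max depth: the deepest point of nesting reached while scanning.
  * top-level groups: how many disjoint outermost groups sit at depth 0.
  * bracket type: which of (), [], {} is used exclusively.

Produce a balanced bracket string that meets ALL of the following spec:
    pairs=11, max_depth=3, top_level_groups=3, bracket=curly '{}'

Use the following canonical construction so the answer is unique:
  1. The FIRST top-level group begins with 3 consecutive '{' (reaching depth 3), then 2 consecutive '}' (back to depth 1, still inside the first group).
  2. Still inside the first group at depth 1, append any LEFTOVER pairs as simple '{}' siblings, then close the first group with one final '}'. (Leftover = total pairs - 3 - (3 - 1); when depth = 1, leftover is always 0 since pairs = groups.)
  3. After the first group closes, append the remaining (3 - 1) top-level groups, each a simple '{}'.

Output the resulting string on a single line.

Answer: {{{}}{}{}{}{}{}{}}{}{}

Derivation:
Spec: pairs=11 depth=3 groups=3
Leftover pairs = 11 - 3 - (3-1) = 6
First group: deep chain of depth 3 + 6 sibling pairs
Remaining 2 groups: simple '{}' each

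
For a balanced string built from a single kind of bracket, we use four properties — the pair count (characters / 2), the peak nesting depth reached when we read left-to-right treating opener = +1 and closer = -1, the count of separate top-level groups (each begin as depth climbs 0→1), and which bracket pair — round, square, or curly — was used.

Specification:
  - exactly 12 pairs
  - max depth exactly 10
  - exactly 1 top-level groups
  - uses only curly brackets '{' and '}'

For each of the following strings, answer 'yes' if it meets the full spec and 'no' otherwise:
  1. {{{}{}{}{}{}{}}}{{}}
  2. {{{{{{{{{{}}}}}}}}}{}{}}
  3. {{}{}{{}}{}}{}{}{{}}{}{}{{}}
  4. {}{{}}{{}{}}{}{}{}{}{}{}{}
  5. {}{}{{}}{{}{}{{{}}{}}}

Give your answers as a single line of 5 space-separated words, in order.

Answer: no yes no no no

Derivation:
String 1 '{{{}{}{}{}{}{}}}{{}}': depth seq [1 2 3 2 3 2 3 2 3 2 3 2 3 2 1 0 1 2 1 0]
  -> pairs=10 depth=3 groups=2 -> no
String 2 '{{{{{{{{{{}}}}}}}}}{}{}}': depth seq [1 2 3 4 5 6 7 8 9 10 9 8 7 6 5 4 3 2 1 2 1 2 1 0]
  -> pairs=12 depth=10 groups=1 -> yes
String 3 '{{}{}{{}}{}}{}{}{{}}{}{}{{}}': depth seq [1 2 1 2 1 2 3 2 1 2 1 0 1 0 1 0 1 2 1 0 1 0 1 0 1 2 1 0]
  -> pairs=14 depth=3 groups=7 -> no
String 4 '{}{{}}{{}{}}{}{}{}{}{}{}{}': depth seq [1 0 1 2 1 0 1 2 1 2 1 0 1 0 1 0 1 0 1 0 1 0 1 0 1 0]
  -> pairs=13 depth=2 groups=10 -> no
String 5 '{}{}{{}}{{}{}{{{}}{}}}': depth seq [1 0 1 0 1 2 1 0 1 2 1 2 1 2 3 4 3 2 3 2 1 0]
  -> pairs=11 depth=4 groups=4 -> no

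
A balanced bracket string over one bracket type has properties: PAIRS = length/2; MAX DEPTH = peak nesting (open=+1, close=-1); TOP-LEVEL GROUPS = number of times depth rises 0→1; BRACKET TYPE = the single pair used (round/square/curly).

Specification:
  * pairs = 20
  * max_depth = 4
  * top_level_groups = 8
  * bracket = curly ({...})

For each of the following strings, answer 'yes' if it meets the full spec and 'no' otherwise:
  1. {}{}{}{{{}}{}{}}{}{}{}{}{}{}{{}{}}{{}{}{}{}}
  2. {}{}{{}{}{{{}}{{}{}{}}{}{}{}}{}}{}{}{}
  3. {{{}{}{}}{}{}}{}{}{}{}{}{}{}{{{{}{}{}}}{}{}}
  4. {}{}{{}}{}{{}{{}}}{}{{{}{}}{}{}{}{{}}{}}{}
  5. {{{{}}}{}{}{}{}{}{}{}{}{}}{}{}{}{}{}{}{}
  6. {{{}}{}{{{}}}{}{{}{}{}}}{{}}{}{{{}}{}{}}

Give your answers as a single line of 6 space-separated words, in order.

String 1 '{}{}{}{{{}}{}{}}{}{}{}{}{}{}{{}{}}{{}{}{}{}}': depth seq [1 0 1 0 1 0 1 2 3 2 1 2 1 2 1 0 1 0 1 0 1 0 1 0 1 0 1 0 1 2 1 2 1 0 1 2 1 2 1 2 1 2 1 0]
  -> pairs=22 depth=3 groups=12 -> no
String 2 '{}{}{{}{}{{{}}{{}{}{}}{}{}{}}{}}{}{}{}': depth seq [1 0 1 0 1 2 1 2 1 2 3 4 3 2 3 4 3 4 3 4 3 2 3 2 3 2 3 2 1 2 1 0 1 0 1 0 1 0]
  -> pairs=19 depth=4 groups=6 -> no
String 3 '{{{}{}{}}{}{}}{}{}{}{}{}{}{}{{{{}{}{}}}{}{}}': depth seq [1 2 3 2 3 2 3 2 1 2 1 2 1 0 1 0 1 0 1 0 1 0 1 0 1 0 1 0 1 2 3 4 3 4 3 4 3 2 1 2 1 2 1 0]
  -> pairs=22 depth=4 groups=9 -> no
String 4 '{}{}{{}}{}{{}{{}}}{}{{{}{}}{}{}{}{{}}{}}{}': depth seq [1 0 1 0 1 2 1 0 1 0 1 2 1 2 3 2 1 0 1 0 1 2 3 2 3 2 1 2 1 2 1 2 1 2 3 2 1 2 1 0 1 0]
  -> pairs=21 depth=3 groups=8 -> no
String 5 '{{{{}}}{}{}{}{}{}{}{}{}{}}{}{}{}{}{}{}{}': depth seq [1 2 3 4 3 2 1 2 1 2 1 2 1 2 1 2 1 2 1 2 1 2 1 2 1 0 1 0 1 0 1 0 1 0 1 0 1 0 1 0]
  -> pairs=20 depth=4 groups=8 -> yes
String 6 '{{{}}{}{{{}}}{}{{}{}{}}}{{}}{}{{{}}{}{}}': depth seq [1 2 3 2 1 2 1 2 3 4 3 2 1 2 1 2 3 2 3 2 3 2 1 0 1 2 1 0 1 0 1 2 3 2 1 2 1 2 1 0]
  -> pairs=20 depth=4 groups=4 -> no

Answer: no no no no yes no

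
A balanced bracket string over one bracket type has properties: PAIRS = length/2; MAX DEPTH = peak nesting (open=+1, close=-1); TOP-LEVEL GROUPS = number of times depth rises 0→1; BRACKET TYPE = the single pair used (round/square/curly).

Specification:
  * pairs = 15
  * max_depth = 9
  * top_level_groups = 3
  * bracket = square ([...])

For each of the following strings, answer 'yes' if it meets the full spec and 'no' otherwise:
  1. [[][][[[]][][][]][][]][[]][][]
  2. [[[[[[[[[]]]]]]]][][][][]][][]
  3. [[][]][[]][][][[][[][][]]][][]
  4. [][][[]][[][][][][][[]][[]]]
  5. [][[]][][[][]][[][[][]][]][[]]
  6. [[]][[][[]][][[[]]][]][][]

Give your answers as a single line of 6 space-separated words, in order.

String 1 '[[][][[[]][][][]][][]][[]][][]': depth seq [1 2 1 2 1 2 3 4 3 2 3 2 3 2 3 2 1 2 1 2 1 0 1 2 1 0 1 0 1 0]
  -> pairs=15 depth=4 groups=4 -> no
String 2 '[[[[[[[[[]]]]]]]][][][][]][][]': depth seq [1 2 3 4 5 6 7 8 9 8 7 6 5 4 3 2 1 2 1 2 1 2 1 2 1 0 1 0 1 0]
  -> pairs=15 depth=9 groups=3 -> yes
String 3 '[[][]][[]][][][[][[][][]]][][]': depth seq [1 2 1 2 1 0 1 2 1 0 1 0 1 0 1 2 1 2 3 2 3 2 3 2 1 0 1 0 1 0]
  -> pairs=15 depth=3 groups=7 -> no
String 4 '[][][[]][[][][][][][[]][[]]]': depth seq [1 0 1 0 1 2 1 0 1 2 1 2 1 2 1 2 1 2 1 2 3 2 1 2 3 2 1 0]
  -> pairs=14 depth=3 groups=4 -> no
String 5 '[][[]][][[][]][[][[][]][]][[]]': depth seq [1 0 1 2 1 0 1 0 1 2 1 2 1 0 1 2 1 2 3 2 3 2 1 2 1 0 1 2 1 0]
  -> pairs=15 depth=3 groups=6 -> no
String 6 '[[]][[][[]][][[[]]][]][][]': depth seq [1 2 1 0 1 2 1 2 3 2 1 2 1 2 3 4 3 2 1 2 1 0 1 0 1 0]
  -> pairs=13 depth=4 groups=4 -> no

Answer: no yes no no no no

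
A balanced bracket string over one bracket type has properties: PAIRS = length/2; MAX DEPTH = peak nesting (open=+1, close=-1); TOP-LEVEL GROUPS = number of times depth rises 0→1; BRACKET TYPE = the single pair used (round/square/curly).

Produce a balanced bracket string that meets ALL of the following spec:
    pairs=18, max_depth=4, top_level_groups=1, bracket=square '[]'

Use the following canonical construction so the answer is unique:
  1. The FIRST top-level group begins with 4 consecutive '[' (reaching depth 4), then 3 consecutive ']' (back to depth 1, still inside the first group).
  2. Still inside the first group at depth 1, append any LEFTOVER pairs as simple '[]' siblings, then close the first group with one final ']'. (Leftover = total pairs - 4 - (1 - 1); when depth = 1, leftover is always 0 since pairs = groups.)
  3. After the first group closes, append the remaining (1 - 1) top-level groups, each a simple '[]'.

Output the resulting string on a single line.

Spec: pairs=18 depth=4 groups=1
Leftover pairs = 18 - 4 - (1-1) = 14
First group: deep chain of depth 4 + 14 sibling pairs
Remaining 0 groups: simple '[]' each

Answer: [[[[]]][][][][][][][][][][][][][][]]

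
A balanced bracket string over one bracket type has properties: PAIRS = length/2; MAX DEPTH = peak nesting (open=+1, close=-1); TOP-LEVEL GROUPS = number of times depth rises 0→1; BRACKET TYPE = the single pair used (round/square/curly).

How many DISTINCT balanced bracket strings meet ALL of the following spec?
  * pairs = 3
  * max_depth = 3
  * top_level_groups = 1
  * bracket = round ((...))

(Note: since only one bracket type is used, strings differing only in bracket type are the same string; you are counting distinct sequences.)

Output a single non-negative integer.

Answer: 1

Derivation:
Spec: pairs=3 depth=3 groups=1
Count(depth <= 3) = 2
Count(depth <= 2) = 1
Count(depth == 3) = 2 - 1 = 1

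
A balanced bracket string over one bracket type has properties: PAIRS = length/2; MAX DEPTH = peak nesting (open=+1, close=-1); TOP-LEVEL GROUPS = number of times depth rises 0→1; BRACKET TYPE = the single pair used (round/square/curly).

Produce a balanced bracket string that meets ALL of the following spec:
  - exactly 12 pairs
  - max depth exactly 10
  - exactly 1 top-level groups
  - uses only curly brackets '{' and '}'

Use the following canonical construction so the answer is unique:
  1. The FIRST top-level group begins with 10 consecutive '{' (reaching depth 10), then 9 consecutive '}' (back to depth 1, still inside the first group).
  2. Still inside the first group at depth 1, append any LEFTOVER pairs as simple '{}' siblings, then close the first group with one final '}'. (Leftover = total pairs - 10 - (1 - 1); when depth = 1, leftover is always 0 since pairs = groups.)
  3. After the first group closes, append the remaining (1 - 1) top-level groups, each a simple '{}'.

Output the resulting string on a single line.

Spec: pairs=12 depth=10 groups=1
Leftover pairs = 12 - 10 - (1-1) = 2
First group: deep chain of depth 10 + 2 sibling pairs
Remaining 0 groups: simple '{}' each

Answer: {{{{{{{{{{}}}}}}}}}{}{}}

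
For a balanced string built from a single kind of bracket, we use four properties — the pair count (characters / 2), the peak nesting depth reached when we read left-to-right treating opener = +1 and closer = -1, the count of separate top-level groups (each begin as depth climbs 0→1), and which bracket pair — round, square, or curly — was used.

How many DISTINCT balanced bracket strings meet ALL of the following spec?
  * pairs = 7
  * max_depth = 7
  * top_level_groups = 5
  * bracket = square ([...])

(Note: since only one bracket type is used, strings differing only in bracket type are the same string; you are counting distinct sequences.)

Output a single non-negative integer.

Answer: 0

Derivation:
Spec: pairs=7 depth=7 groups=5
Count(depth <= 7) = 20
Count(depth <= 6) = 20
Count(depth == 7) = 20 - 20 = 0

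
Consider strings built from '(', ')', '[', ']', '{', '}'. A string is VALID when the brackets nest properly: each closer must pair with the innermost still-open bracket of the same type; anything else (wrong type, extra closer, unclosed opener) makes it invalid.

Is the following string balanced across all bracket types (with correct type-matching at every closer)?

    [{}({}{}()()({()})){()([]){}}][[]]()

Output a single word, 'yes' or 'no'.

Answer: yes

Derivation:
pos 0: push '['; stack = [
pos 1: push '{'; stack = [{
pos 2: '}' matches '{'; pop; stack = [
pos 3: push '('; stack = [(
pos 4: push '{'; stack = [({
pos 5: '}' matches '{'; pop; stack = [(
pos 6: push '{'; stack = [({
pos 7: '}' matches '{'; pop; stack = [(
pos 8: push '('; stack = [((
pos 9: ')' matches '('; pop; stack = [(
pos 10: push '('; stack = [((
pos 11: ')' matches '('; pop; stack = [(
pos 12: push '('; stack = [((
pos 13: push '{'; stack = [(({
pos 14: push '('; stack = [(({(
pos 15: ')' matches '('; pop; stack = [(({
pos 16: '}' matches '{'; pop; stack = [((
pos 17: ')' matches '('; pop; stack = [(
pos 18: ')' matches '('; pop; stack = [
pos 19: push '{'; stack = [{
pos 20: push '('; stack = [{(
pos 21: ')' matches '('; pop; stack = [{
pos 22: push '('; stack = [{(
pos 23: push '['; stack = [{([
pos 24: ']' matches '['; pop; stack = [{(
pos 25: ')' matches '('; pop; stack = [{
pos 26: push '{'; stack = [{{
pos 27: '}' matches '{'; pop; stack = [{
pos 28: '}' matches '{'; pop; stack = [
pos 29: ']' matches '['; pop; stack = (empty)
pos 30: push '['; stack = [
pos 31: push '['; stack = [[
pos 32: ']' matches '['; pop; stack = [
pos 33: ']' matches '['; pop; stack = (empty)
pos 34: push '('; stack = (
pos 35: ')' matches '('; pop; stack = (empty)
end: stack empty → VALID
Verdict: properly nested → yes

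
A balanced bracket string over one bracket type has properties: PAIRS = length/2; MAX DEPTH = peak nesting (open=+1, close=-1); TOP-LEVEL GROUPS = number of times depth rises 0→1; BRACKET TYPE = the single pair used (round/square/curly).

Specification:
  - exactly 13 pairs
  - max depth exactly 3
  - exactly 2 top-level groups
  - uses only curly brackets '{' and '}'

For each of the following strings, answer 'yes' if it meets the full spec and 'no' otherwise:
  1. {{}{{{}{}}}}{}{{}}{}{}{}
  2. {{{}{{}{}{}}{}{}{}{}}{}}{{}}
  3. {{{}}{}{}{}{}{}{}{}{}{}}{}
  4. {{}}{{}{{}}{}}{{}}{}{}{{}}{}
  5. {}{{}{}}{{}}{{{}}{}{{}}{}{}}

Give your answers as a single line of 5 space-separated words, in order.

Answer: no no yes no no

Derivation:
String 1 '{{}{{{}{}}}}{}{{}}{}{}{}': depth seq [1 2 1 2 3 4 3 4 3 2 1 0 1 0 1 2 1 0 1 0 1 0 1 0]
  -> pairs=12 depth=4 groups=6 -> no
String 2 '{{{}{{}{}{}}{}{}{}{}}{}}{{}}': depth seq [1 2 3 2 3 4 3 4 3 4 3 2 3 2 3 2 3 2 3 2 1 2 1 0 1 2 1 0]
  -> pairs=14 depth=4 groups=2 -> no
String 3 '{{{}}{}{}{}{}{}{}{}{}{}}{}': depth seq [1 2 3 2 1 2 1 2 1 2 1 2 1 2 1 2 1 2 1 2 1 2 1 0 1 0]
  -> pairs=13 depth=3 groups=2 -> yes
String 4 '{{}}{{}{{}}{}}{{}}{}{}{{}}{}': depth seq [1 2 1 0 1 2 1 2 3 2 1 2 1 0 1 2 1 0 1 0 1 0 1 2 1 0 1 0]
  -> pairs=14 depth=3 groups=7 -> no
String 5 '{}{{}{}}{{}}{{{}}{}{{}}{}{}}': depth seq [1 0 1 2 1 2 1 0 1 2 1 0 1 2 3 2 1 2 1 2 3 2 1 2 1 2 1 0]
  -> pairs=14 depth=3 groups=4 -> no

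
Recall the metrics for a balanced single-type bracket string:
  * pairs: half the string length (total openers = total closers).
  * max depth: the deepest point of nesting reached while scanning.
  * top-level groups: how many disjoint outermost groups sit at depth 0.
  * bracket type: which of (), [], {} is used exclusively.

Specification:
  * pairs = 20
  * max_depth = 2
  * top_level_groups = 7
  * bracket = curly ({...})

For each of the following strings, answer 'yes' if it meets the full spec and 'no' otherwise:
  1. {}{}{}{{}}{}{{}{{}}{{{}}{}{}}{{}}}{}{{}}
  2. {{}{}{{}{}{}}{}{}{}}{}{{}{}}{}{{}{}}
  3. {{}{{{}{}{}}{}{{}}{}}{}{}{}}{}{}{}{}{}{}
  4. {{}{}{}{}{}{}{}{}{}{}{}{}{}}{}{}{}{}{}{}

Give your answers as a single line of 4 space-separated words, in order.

Answer: no no no yes

Derivation:
String 1 '{}{}{}{{}}{}{{}{{}}{{{}}{}{}}{{}}}{}{{}}': depth seq [1 0 1 0 1 0 1 2 1 0 1 0 1 2 1 2 3 2 1 2 3 4 3 2 3 2 3 2 1 2 3 2 1 0 1 0 1 2 1 0]
  -> pairs=20 depth=4 groups=8 -> no
String 2 '{{}{}{{}{}{}}{}{}{}}{}{{}{}}{}{{}{}}': depth seq [1 2 1 2 1 2 3 2 3 2 3 2 1 2 1 2 1 2 1 0 1 0 1 2 1 2 1 0 1 0 1 2 1 2 1 0]
  -> pairs=18 depth=3 groups=5 -> no
String 3 '{{}{{{}{}{}}{}{{}}{}}{}{}{}}{}{}{}{}{}{}': depth seq [1 2 1 2 3 4 3 4 3 4 3 2 3 2 3 4 3 2 3 2 1 2 1 2 1 2 1 0 1 0 1 0 1 0 1 0 1 0 1 0]
  -> pairs=20 depth=4 groups=7 -> no
String 4 '{{}{}{}{}{}{}{}{}{}{}{}{}{}}{}{}{}{}{}{}': depth seq [1 2 1 2 1 2 1 2 1 2 1 2 1 2 1 2 1 2 1 2 1 2 1 2 1 2 1 0 1 0 1 0 1 0 1 0 1 0 1 0]
  -> pairs=20 depth=2 groups=7 -> yes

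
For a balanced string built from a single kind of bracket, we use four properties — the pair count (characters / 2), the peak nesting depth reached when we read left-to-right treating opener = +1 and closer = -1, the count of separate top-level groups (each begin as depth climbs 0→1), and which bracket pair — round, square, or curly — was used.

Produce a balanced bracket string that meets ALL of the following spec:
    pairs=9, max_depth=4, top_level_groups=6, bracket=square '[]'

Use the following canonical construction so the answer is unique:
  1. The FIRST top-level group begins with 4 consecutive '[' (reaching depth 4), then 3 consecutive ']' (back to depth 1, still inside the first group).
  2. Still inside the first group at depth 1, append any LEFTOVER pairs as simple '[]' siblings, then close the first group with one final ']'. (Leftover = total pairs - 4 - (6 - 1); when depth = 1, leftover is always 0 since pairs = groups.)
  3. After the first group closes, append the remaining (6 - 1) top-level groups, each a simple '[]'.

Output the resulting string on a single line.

Answer: [[[[]]]][][][][][]

Derivation:
Spec: pairs=9 depth=4 groups=6
Leftover pairs = 9 - 4 - (6-1) = 0
First group: deep chain of depth 4 + 0 sibling pairs
Remaining 5 groups: simple '[]' each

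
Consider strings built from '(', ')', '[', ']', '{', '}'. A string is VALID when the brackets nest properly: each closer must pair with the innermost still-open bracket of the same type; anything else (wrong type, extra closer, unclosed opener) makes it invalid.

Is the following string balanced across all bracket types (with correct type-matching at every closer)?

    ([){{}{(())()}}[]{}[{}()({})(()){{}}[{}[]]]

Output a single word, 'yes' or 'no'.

Answer: no

Derivation:
pos 0: push '('; stack = (
pos 1: push '['; stack = ([
pos 2: saw closer ')' but top of stack is '[' (expected ']') → INVALID
Verdict: type mismatch at position 2: ')' closes '[' → no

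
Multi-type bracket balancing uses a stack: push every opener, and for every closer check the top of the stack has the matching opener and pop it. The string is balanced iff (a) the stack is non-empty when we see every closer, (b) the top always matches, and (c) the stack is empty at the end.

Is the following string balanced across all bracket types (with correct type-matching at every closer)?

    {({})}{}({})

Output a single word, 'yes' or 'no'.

Answer: yes

Derivation:
pos 0: push '{'; stack = {
pos 1: push '('; stack = {(
pos 2: push '{'; stack = {({
pos 3: '}' matches '{'; pop; stack = {(
pos 4: ')' matches '('; pop; stack = {
pos 5: '}' matches '{'; pop; stack = (empty)
pos 6: push '{'; stack = {
pos 7: '}' matches '{'; pop; stack = (empty)
pos 8: push '('; stack = (
pos 9: push '{'; stack = ({
pos 10: '}' matches '{'; pop; stack = (
pos 11: ')' matches '('; pop; stack = (empty)
end: stack empty → VALID
Verdict: properly nested → yes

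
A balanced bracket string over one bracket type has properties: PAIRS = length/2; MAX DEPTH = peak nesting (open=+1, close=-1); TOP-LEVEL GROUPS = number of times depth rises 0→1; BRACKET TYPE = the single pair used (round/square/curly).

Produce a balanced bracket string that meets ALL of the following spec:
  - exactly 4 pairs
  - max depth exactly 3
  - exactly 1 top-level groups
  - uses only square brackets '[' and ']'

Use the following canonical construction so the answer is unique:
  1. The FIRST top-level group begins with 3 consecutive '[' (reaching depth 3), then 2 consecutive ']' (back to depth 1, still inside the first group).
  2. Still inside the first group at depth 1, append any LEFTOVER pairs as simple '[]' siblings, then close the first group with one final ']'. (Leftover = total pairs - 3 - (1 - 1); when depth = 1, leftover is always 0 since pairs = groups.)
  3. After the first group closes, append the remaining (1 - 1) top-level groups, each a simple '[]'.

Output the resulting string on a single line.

Spec: pairs=4 depth=3 groups=1
Leftover pairs = 4 - 3 - (1-1) = 1
First group: deep chain of depth 3 + 1 sibling pairs
Remaining 0 groups: simple '[]' each

Answer: [[[]][]]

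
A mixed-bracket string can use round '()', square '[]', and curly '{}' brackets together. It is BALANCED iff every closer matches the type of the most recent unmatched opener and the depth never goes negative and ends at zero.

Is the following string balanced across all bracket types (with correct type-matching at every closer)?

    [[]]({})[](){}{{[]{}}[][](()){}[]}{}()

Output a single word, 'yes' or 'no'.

pos 0: push '['; stack = [
pos 1: push '['; stack = [[
pos 2: ']' matches '['; pop; stack = [
pos 3: ']' matches '['; pop; stack = (empty)
pos 4: push '('; stack = (
pos 5: push '{'; stack = ({
pos 6: '}' matches '{'; pop; stack = (
pos 7: ')' matches '('; pop; stack = (empty)
pos 8: push '['; stack = [
pos 9: ']' matches '['; pop; stack = (empty)
pos 10: push '('; stack = (
pos 11: ')' matches '('; pop; stack = (empty)
pos 12: push '{'; stack = {
pos 13: '}' matches '{'; pop; stack = (empty)
pos 14: push '{'; stack = {
pos 15: push '{'; stack = {{
pos 16: push '['; stack = {{[
pos 17: ']' matches '['; pop; stack = {{
pos 18: push '{'; stack = {{{
pos 19: '}' matches '{'; pop; stack = {{
pos 20: '}' matches '{'; pop; stack = {
pos 21: push '['; stack = {[
pos 22: ']' matches '['; pop; stack = {
pos 23: push '['; stack = {[
pos 24: ']' matches '['; pop; stack = {
pos 25: push '('; stack = {(
pos 26: push '('; stack = {((
pos 27: ')' matches '('; pop; stack = {(
pos 28: ')' matches '('; pop; stack = {
pos 29: push '{'; stack = {{
pos 30: '}' matches '{'; pop; stack = {
pos 31: push '['; stack = {[
pos 32: ']' matches '['; pop; stack = {
pos 33: '}' matches '{'; pop; stack = (empty)
pos 34: push '{'; stack = {
pos 35: '}' matches '{'; pop; stack = (empty)
pos 36: push '('; stack = (
pos 37: ')' matches '('; pop; stack = (empty)
end: stack empty → VALID
Verdict: properly nested → yes

Answer: yes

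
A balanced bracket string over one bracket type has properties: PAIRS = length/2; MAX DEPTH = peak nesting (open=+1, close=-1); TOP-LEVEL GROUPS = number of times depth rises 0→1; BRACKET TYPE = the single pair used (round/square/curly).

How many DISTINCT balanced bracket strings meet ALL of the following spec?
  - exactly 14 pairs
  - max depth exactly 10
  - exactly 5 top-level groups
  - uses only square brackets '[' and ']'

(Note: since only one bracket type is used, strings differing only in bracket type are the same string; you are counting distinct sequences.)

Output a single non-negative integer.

Spec: pairs=14 depth=10 groups=5
Count(depth <= 10) = 177650
Count(depth <= 9) = 177645
Count(depth == 10) = 177650 - 177645 = 5

Answer: 5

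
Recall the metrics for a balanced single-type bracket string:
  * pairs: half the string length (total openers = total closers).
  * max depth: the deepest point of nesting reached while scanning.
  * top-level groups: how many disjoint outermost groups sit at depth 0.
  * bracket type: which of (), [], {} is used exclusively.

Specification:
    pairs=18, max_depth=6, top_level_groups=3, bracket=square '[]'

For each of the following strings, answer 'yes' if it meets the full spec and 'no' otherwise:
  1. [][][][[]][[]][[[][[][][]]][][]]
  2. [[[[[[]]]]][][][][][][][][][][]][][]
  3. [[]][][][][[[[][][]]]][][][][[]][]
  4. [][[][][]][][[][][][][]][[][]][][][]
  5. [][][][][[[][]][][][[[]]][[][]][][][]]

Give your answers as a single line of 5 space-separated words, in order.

Answer: no yes no no no

Derivation:
String 1 '[][][][[]][[]][[[][[][][]]][][]]': depth seq [1 0 1 0 1 0 1 2 1 0 1 2 1 0 1 2 3 2 3 4 3 4 3 4 3 2 1 2 1 2 1 0]
  -> pairs=16 depth=4 groups=6 -> no
String 2 '[[[[[[]]]]][][][][][][][][][][]][][]': depth seq [1 2 3 4 5 6 5 4 3 2 1 2 1 2 1 2 1 2 1 2 1 2 1 2 1 2 1 2 1 2 1 0 1 0 1 0]
  -> pairs=18 depth=6 groups=3 -> yes
String 3 '[[]][][][][[[[][][]]]][][][][[]][]': depth seq [1 2 1 0 1 0 1 0 1 0 1 2 3 4 3 4 3 4 3 2 1 0 1 0 1 0 1 0 1 2 1 0 1 0]
  -> pairs=17 depth=4 groups=10 -> no
String 4 '[][[][][]][][[][][][][]][[][]][][][]': depth seq [1 0 1 2 1 2 1 2 1 0 1 0 1 2 1 2 1 2 1 2 1 2 1 0 1 2 1 2 1 0 1 0 1 0 1 0]
  -> pairs=18 depth=2 groups=8 -> no
String 5 '[][][][][[[][]][][][[[]]][[][]][][][]]': depth seq [1 0 1 0 1 0 1 0 1 2 3 2 3 2 1 2 1 2 1 2 3 4 3 2 1 2 3 2 3 2 1 2 1 2 1 2 1 0]
  -> pairs=19 depth=4 groups=5 -> no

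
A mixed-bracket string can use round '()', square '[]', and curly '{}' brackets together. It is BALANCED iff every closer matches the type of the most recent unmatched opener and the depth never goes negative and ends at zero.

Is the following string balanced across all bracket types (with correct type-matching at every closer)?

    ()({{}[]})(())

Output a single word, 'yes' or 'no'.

Answer: yes

Derivation:
pos 0: push '('; stack = (
pos 1: ')' matches '('; pop; stack = (empty)
pos 2: push '('; stack = (
pos 3: push '{'; stack = ({
pos 4: push '{'; stack = ({{
pos 5: '}' matches '{'; pop; stack = ({
pos 6: push '['; stack = ({[
pos 7: ']' matches '['; pop; stack = ({
pos 8: '}' matches '{'; pop; stack = (
pos 9: ')' matches '('; pop; stack = (empty)
pos 10: push '('; stack = (
pos 11: push '('; stack = ((
pos 12: ')' matches '('; pop; stack = (
pos 13: ')' matches '('; pop; stack = (empty)
end: stack empty → VALID
Verdict: properly nested → yes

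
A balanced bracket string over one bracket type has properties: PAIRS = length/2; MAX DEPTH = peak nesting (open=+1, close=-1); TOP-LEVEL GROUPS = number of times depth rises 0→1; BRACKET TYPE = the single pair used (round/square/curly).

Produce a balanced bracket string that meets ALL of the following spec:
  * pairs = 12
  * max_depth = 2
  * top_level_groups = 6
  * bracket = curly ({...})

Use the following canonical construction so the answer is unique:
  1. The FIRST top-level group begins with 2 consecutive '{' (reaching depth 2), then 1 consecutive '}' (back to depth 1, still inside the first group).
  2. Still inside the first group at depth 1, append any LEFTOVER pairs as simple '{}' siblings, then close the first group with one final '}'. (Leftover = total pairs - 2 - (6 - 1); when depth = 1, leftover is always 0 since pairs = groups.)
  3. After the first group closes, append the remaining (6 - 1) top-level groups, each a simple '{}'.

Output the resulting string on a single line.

Answer: {{}{}{}{}{}{}}{}{}{}{}{}

Derivation:
Spec: pairs=12 depth=2 groups=6
Leftover pairs = 12 - 2 - (6-1) = 5
First group: deep chain of depth 2 + 5 sibling pairs
Remaining 5 groups: simple '{}' each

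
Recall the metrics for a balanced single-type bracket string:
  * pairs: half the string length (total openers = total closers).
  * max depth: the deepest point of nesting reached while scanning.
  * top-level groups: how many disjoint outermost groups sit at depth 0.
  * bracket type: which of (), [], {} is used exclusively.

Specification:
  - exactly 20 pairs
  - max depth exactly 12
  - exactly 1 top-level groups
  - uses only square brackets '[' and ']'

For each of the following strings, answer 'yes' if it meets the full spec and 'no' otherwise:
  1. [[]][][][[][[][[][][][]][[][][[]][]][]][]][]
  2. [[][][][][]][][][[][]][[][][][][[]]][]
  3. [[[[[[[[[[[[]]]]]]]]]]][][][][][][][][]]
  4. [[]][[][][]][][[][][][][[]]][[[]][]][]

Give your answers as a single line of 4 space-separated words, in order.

Answer: no no yes no

Derivation:
String 1 '[[]][][][[][[][[][][][]][[][][[]][]][]][]][]': depth seq [1 2 1 0 1 0 1 0 1 2 1 2 3 2 3 4 3 4 3 4 3 4 3 2 3 4 3 4 3 4 5 4 3 4 3 2 3 2 1 2 1 0 1 0]
  -> pairs=22 depth=5 groups=5 -> no
String 2 '[[][][][][]][][][[][]][[][][][][[]]][]': depth seq [1 2 1 2 1 2 1 2 1 2 1 0 1 0 1 0 1 2 1 2 1 0 1 2 1 2 1 2 1 2 1 2 3 2 1 0 1 0]
  -> pairs=19 depth=3 groups=6 -> no
String 3 '[[[[[[[[[[[[]]]]]]]]]]][][][][][][][][]]': depth seq [1 2 3 4 5 6 7 8 9 10 11 12 11 10 9 8 7 6 5 4 3 2 1 2 1 2 1 2 1 2 1 2 1 2 1 2 1 2 1 0]
  -> pairs=20 depth=12 groups=1 -> yes
String 4 '[[]][[][][]][][[][][][][[]]][[[]][]][]': depth seq [1 2 1 0 1 2 1 2 1 2 1 0 1 0 1 2 1 2 1 2 1 2 1 2 3 2 1 0 1 2 3 2 1 2 1 0 1 0]
  -> pairs=19 depth=3 groups=6 -> no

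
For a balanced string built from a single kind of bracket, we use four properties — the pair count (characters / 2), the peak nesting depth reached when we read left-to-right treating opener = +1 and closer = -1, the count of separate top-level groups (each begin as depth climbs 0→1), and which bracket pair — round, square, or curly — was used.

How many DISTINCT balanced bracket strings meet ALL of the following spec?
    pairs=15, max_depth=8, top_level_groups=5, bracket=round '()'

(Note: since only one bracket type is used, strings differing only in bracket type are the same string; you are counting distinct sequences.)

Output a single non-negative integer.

Answer: 6335

Derivation:
Spec: pairs=15 depth=8 groups=5
Count(depth <= 8) = 652607
Count(depth <= 7) = 646272
Count(depth == 8) = 652607 - 646272 = 6335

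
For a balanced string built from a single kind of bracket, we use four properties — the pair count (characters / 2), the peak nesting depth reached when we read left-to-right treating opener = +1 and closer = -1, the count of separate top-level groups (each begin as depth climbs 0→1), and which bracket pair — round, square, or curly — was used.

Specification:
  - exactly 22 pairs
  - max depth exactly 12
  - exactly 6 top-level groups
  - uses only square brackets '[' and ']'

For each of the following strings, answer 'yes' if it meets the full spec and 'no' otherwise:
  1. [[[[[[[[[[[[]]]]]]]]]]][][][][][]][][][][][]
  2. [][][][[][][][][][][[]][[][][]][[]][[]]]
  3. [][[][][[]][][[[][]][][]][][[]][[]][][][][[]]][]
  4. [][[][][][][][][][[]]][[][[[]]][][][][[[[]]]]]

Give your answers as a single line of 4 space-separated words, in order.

String 1 '[[[[[[[[[[[[]]]]]]]]]]][][][][][]][][][][][]': depth seq [1 2 3 4 5 6 7 8 9 10 11 12 11 10 9 8 7 6 5 4 3 2 1 2 1 2 1 2 1 2 1 2 1 0 1 0 1 0 1 0 1 0 1 0]
  -> pairs=22 depth=12 groups=6 -> yes
String 2 '[][][][[][][][][][][[]][[][][]][[]][[]]]': depth seq [1 0 1 0 1 0 1 2 1 2 1 2 1 2 1 2 1 2 1 2 3 2 1 2 3 2 3 2 3 2 1 2 3 2 1 2 3 2 1 0]
  -> pairs=20 depth=3 groups=4 -> no
String 3 '[][[][][[]][][[[][]][][]][][[]][[]][][][][[]]][]': depth seq [1 0 1 2 1 2 1 2 3 2 1 2 1 2 3 4 3 4 3 2 3 2 3 2 1 2 1 2 3 2 1 2 3 2 1 2 1 2 1 2 1 2 3 2 1 0 1 0]
  -> pairs=24 depth=4 groups=3 -> no
String 4 '[][[][][][][][][][[]]][[][[[]]][][][][[[[]]]]]': depth seq [1 0 1 2 1 2 1 2 1 2 1 2 1 2 1 2 1 2 3 2 1 0 1 2 1 2 3 4 3 2 1 2 1 2 1 2 1 2 3 4 5 4 3 2 1 0]
  -> pairs=23 depth=5 groups=3 -> no

Answer: yes no no no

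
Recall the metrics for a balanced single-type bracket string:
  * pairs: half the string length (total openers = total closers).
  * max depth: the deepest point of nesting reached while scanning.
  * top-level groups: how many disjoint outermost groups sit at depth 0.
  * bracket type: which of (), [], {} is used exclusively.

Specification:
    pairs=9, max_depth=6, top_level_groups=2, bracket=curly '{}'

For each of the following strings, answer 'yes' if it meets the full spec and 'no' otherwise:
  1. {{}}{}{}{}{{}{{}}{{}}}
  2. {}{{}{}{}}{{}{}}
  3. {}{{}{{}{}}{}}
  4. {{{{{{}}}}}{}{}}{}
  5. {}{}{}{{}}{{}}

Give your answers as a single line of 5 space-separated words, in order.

Answer: no no no yes no

Derivation:
String 1 '{{}}{}{}{}{{}{{}}{{}}}': depth seq [1 2 1 0 1 0 1 0 1 0 1 2 1 2 3 2 1 2 3 2 1 0]
  -> pairs=11 depth=3 groups=5 -> no
String 2 '{}{{}{}{}}{{}{}}': depth seq [1 0 1 2 1 2 1 2 1 0 1 2 1 2 1 0]
  -> pairs=8 depth=2 groups=3 -> no
String 3 '{}{{}{{}{}}{}}': depth seq [1 0 1 2 1 2 3 2 3 2 1 2 1 0]
  -> pairs=7 depth=3 groups=2 -> no
String 4 '{{{{{{}}}}}{}{}}{}': depth seq [1 2 3 4 5 6 5 4 3 2 1 2 1 2 1 0 1 0]
  -> pairs=9 depth=6 groups=2 -> yes
String 5 '{}{}{}{{}}{{}}': depth seq [1 0 1 0 1 0 1 2 1 0 1 2 1 0]
  -> pairs=7 depth=2 groups=5 -> no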